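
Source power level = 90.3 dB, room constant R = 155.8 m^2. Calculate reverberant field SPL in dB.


Given values:
  Lw = 90.3 dB, R = 155.8 m^2
Formula: SPL = Lw + 10 * log10(4 / R)
Compute 4 / R = 4 / 155.8 = 0.025674
Compute 10 * log10(0.025674) = -15.9051
SPL = 90.3 + (-15.9051) = 74.39

74.39 dB


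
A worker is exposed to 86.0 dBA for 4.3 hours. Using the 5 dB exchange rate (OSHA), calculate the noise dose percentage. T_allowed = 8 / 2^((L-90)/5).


Given values:
  L = 86.0 dBA, T = 4.3 hours
Formula: T_allowed = 8 / 2^((L - 90) / 5)
Compute exponent: (86.0 - 90) / 5 = -0.8
Compute 2^(-0.8) = 0.574349
T_allowed = 8 / 0.574349 = 13.928813 hours
Dose = (T / T_allowed) * 100
Dose = (4.3 / 13.928813) * 100 = 30.87

30.87 %


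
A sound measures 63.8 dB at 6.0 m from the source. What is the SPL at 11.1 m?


Given values:
  SPL1 = 63.8 dB, r1 = 6.0 m, r2 = 11.1 m
Formula: SPL2 = SPL1 - 20 * log10(r2 / r1)
Compute ratio: r2 / r1 = 11.1 / 6.0 = 1.85
Compute log10: log10(1.85) = 0.267172
Compute drop: 20 * 0.267172 = 5.3434
SPL2 = 63.8 - 5.3434 = 58.46

58.46 dB


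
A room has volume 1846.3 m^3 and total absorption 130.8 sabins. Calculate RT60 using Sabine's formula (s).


Given values:
  V = 1846.3 m^3
  A = 130.8 sabins
Formula: RT60 = 0.161 * V / A
Numerator: 0.161 * 1846.3 = 297.2543
RT60 = 297.2543 / 130.8 = 2.273

2.273 s


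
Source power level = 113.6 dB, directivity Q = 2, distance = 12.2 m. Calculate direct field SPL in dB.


Given values:
  Lw = 113.6 dB, Q = 2, r = 12.2 m
Formula: SPL = Lw + 10 * log10(Q / (4 * pi * r^2))
Compute 4 * pi * r^2 = 4 * pi * 12.2^2 = 1870.3786
Compute Q / denom = 2 / 1870.3786 = 0.0010693
Compute 10 * log10(0.0010693) = -29.709
SPL = 113.6 + (-29.709) = 83.89

83.89 dB


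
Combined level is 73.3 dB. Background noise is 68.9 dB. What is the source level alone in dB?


Given values:
  L_total = 73.3 dB, L_bg = 68.9 dB
Formula: L_source = 10 * log10(10^(L_total/10) - 10^(L_bg/10))
Convert to linear:
  10^(73.3/10) = 21379620.895
  10^(68.9/10) = 7762471.1663
Difference: 21379620.895 - 7762471.1663 = 13617149.7287
L_source = 10 * log10(13617149.7287) = 71.34

71.34 dB


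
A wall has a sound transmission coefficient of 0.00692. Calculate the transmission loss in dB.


Given values:
  tau = 0.00692
Formula: TL = 10 * log10(1 / tau)
Compute 1 / tau = 1 / 0.00692 = 144.5087
Compute log10(144.5087) = 2.159894
TL = 10 * 2.159894 = 21.6

21.6 dB


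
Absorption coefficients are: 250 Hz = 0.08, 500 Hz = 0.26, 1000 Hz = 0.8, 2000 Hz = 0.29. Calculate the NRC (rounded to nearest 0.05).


Given values:
  a_250 = 0.08, a_500 = 0.26
  a_1000 = 0.8, a_2000 = 0.29
Formula: NRC = (a250 + a500 + a1000 + a2000) / 4
Sum = 0.08 + 0.26 + 0.8 + 0.29 = 1.43
NRC = 1.43 / 4 = 0.3575
Rounded to nearest 0.05: 0.35

0.35


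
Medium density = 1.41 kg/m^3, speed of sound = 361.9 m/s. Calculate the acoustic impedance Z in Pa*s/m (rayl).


Given values:
  rho = 1.41 kg/m^3
  c = 361.9 m/s
Formula: Z = rho * c
Z = 1.41 * 361.9
Z = 510.28

510.28 rayl


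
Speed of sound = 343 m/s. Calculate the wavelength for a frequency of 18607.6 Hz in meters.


Given values:
  c = 343 m/s, f = 18607.6 Hz
Formula: lambda = c / f
lambda = 343 / 18607.6
lambda = 0.0184

0.0184 m


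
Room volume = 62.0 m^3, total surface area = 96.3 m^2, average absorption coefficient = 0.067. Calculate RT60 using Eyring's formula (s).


Given values:
  V = 62.0 m^3, S = 96.3 m^2, alpha = 0.067
Formula: RT60 = 0.161 * V / (-S * ln(1 - alpha))
Compute ln(1 - 0.067) = ln(0.933) = -0.06935
Denominator: -96.3 * -0.06935 = 6.6784
Numerator: 0.161 * 62.0 = 9.982
RT60 = 9.982 / 6.6784 = 1.495

1.495 s


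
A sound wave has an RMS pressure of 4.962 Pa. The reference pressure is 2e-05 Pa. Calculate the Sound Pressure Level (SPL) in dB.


Given values:
  p = 4.962 Pa
  p_ref = 2e-05 Pa
Formula: SPL = 20 * log10(p / p_ref)
Compute ratio: p / p_ref = 4.962 / 2e-05 = 248100
Compute log10: log10(248100) = 5.394627
Multiply: SPL = 20 * 5.394627 = 107.89

107.89 dB


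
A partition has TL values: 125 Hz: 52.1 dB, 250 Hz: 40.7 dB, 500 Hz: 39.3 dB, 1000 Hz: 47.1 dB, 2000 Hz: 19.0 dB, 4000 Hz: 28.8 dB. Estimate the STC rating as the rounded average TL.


Given TL values at each frequency:
  125 Hz: 52.1 dB
  250 Hz: 40.7 dB
  500 Hz: 39.3 dB
  1000 Hz: 47.1 dB
  2000 Hz: 19.0 dB
  4000 Hz: 28.8 dB
Formula: STC ~ round(average of TL values)
Sum = 52.1 + 40.7 + 39.3 + 47.1 + 19.0 + 28.8 = 227.0
Average = 227.0 / 6 = 37.83
Rounded: 38

38


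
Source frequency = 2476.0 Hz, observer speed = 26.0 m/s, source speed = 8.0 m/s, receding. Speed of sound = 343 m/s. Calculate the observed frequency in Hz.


Given values:
  f_s = 2476.0 Hz, v_o = 26.0 m/s, v_s = 8.0 m/s
  Direction: receding
Formula: f_o = f_s * (c - v_o) / (c + v_s)
Numerator: c - v_o = 343 - 26.0 = 317.0
Denominator: c + v_s = 343 + 8.0 = 351.0
f_o = 2476.0 * 317.0 / 351.0 = 2236.16

2236.16 Hz


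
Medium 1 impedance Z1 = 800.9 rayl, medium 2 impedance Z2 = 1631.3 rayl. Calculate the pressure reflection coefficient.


Given values:
  Z1 = 800.9 rayl, Z2 = 1631.3 rayl
Formula: R = (Z2 - Z1) / (Z2 + Z1)
Numerator: Z2 - Z1 = 1631.3 - 800.9 = 830.4
Denominator: Z2 + Z1 = 1631.3 + 800.9 = 2432.2
R = 830.4 / 2432.2 = 0.3414

0.3414


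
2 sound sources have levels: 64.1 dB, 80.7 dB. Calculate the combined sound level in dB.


Formula: L_total = 10 * log10( sum(10^(Li/10)) )
  Source 1: 10^(64.1/10) = 2570395.7828
  Source 2: 10^(80.7/10) = 117489755.494
Sum of linear values = 120060151.2768
L_total = 10 * log10(120060151.2768) = 80.79

80.79 dB


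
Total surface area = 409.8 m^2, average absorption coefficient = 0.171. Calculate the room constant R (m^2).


Given values:
  S = 409.8 m^2, alpha = 0.171
Formula: R = S * alpha / (1 - alpha)
Numerator: 409.8 * 0.171 = 70.0758
Denominator: 1 - 0.171 = 0.829
R = 70.0758 / 0.829 = 84.53

84.53 m^2


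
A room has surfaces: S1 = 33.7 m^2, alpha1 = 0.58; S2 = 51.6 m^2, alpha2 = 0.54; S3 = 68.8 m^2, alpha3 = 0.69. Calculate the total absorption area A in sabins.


Given surfaces:
  Surface 1: 33.7 * 0.58 = 19.546
  Surface 2: 51.6 * 0.54 = 27.864
  Surface 3: 68.8 * 0.69 = 47.472
Formula: A = sum(Si * alpha_i)
A = 19.546 + 27.864 + 47.472
A = 94.88

94.88 sabins


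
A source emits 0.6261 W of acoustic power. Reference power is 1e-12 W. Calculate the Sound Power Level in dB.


Given values:
  W = 0.6261 W
  W_ref = 1e-12 W
Formula: SWL = 10 * log10(W / W_ref)
Compute ratio: W / W_ref = 626100000000
Compute log10: log10(626100000000) = 11.796644
Multiply: SWL = 10 * 11.796644 = 117.97

117.97 dB


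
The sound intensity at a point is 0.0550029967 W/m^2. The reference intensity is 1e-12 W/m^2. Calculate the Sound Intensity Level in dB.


Given values:
  I = 0.0550029967 W/m^2
  I_ref = 1e-12 W/m^2
Formula: SIL = 10 * log10(I / I_ref)
Compute ratio: I / I_ref = 55002996700
Compute log10: log10(55002996700) = 10.740386
Multiply: SIL = 10 * 10.740386 = 107.4

107.4 dB


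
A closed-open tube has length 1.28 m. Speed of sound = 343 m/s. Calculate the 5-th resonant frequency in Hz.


Given values:
  Tube type: closed-open, L = 1.28 m, c = 343 m/s, n = 5
Formula: f_n = (2n - 1) * c / (4 * L)
Compute 2n - 1 = 2*5 - 1 = 9
Compute 4 * L = 4 * 1.28 = 5.12
f = 9 * 343 / 5.12
f = 602.93

602.93 Hz


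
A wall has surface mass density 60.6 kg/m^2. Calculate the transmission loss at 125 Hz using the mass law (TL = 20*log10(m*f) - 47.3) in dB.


Given values:
  m = 60.6 kg/m^2, f = 125 Hz
Formula: TL = 20 * log10(m * f) - 47.3
Compute m * f = 60.6 * 125 = 7575.0
Compute log10(7575.0) = 3.879383
Compute 20 * 3.879383 = 77.5877
TL = 77.5877 - 47.3 = 30.29

30.29 dB


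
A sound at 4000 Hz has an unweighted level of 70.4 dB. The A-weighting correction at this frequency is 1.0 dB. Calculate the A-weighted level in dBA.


Given values:
  SPL = 70.4 dB
  A-weighting at 4000 Hz = 1.0 dB
Formula: L_A = SPL + A_weight
L_A = 70.4 + (1.0)
L_A = 71.4

71.4 dBA


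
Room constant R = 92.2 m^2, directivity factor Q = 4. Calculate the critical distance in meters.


Given values:
  R = 92.2 m^2, Q = 4
Formula: d_c = 0.141 * sqrt(Q * R)
Compute Q * R = 4 * 92.2 = 368.8
Compute sqrt(368.8) = 19.2042
d_c = 0.141 * 19.2042 = 2.708

2.708 m


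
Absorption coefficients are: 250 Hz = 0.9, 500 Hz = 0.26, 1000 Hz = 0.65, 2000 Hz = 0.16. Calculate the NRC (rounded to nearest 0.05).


Given values:
  a_250 = 0.9, a_500 = 0.26
  a_1000 = 0.65, a_2000 = 0.16
Formula: NRC = (a250 + a500 + a1000 + a2000) / 4
Sum = 0.9 + 0.26 + 0.65 + 0.16 = 1.97
NRC = 1.97 / 4 = 0.4925
Rounded to nearest 0.05: 0.5

0.5


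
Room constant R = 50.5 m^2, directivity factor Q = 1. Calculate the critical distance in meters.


Given values:
  R = 50.5 m^2, Q = 1
Formula: d_c = 0.141 * sqrt(Q * R)
Compute Q * R = 1 * 50.5 = 50.5
Compute sqrt(50.5) = 7.1063
d_c = 0.141 * 7.1063 = 1.002

1.002 m


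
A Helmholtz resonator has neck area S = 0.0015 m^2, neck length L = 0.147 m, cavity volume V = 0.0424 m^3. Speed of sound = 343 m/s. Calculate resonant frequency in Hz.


Given values:
  S = 0.0015 m^2, L = 0.147 m, V = 0.0424 m^3, c = 343 m/s
Formula: f = (c / (2*pi)) * sqrt(S / (V * L))
Compute V * L = 0.0424 * 0.147 = 0.0062328
Compute S / (V * L) = 0.0015 / 0.0062328 = 0.2407
Compute sqrt(0.2407) = 0.490612
Compute c / (2*pi) = 343 / 6.283185 = 54.590148
f = 54.590148 * 0.490612 = 26.78

26.78 Hz


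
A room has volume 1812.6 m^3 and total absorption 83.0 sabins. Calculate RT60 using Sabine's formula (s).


Given values:
  V = 1812.6 m^3
  A = 83.0 sabins
Formula: RT60 = 0.161 * V / A
Numerator: 0.161 * 1812.6 = 291.8286
RT60 = 291.8286 / 83.0 = 3.516

3.516 s


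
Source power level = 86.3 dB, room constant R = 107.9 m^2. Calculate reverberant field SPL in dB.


Given values:
  Lw = 86.3 dB, R = 107.9 m^2
Formula: SPL = Lw + 10 * log10(4 / R)
Compute 4 / R = 4 / 107.9 = 0.037071
Compute 10 * log10(0.037071) = -14.3097
SPL = 86.3 + (-14.3097) = 71.99

71.99 dB


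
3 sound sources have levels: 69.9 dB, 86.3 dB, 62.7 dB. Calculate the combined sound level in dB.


Formula: L_total = 10 * log10( sum(10^(Li/10)) )
  Source 1: 10^(69.9/10) = 9772372.2096
  Source 2: 10^(86.3/10) = 426579518.8016
  Source 3: 10^(62.7/10) = 1862087.1367
Sum of linear values = 438213978.1479
L_total = 10 * log10(438213978.1479) = 86.42

86.42 dB


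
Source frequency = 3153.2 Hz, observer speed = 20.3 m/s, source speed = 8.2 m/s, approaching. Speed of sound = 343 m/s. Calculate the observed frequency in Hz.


Given values:
  f_s = 3153.2 Hz, v_o = 20.3 m/s, v_s = 8.2 m/s
  Direction: approaching
Formula: f_o = f_s * (c + v_o) / (c - v_s)
Numerator: c + v_o = 343 + 20.3 = 363.3
Denominator: c - v_s = 343 - 8.2 = 334.8
f_o = 3153.2 * 363.3 / 334.8 = 3421.62

3421.62 Hz


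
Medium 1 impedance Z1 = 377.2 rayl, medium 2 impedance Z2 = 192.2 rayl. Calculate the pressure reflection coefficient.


Given values:
  Z1 = 377.2 rayl, Z2 = 192.2 rayl
Formula: R = (Z2 - Z1) / (Z2 + Z1)
Numerator: Z2 - Z1 = 192.2 - 377.2 = -185.0
Denominator: Z2 + Z1 = 192.2 + 377.2 = 569.4
R = -185.0 / 569.4 = -0.3249

-0.3249


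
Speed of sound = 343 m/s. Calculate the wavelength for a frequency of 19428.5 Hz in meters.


Given values:
  c = 343 m/s, f = 19428.5 Hz
Formula: lambda = c / f
lambda = 343 / 19428.5
lambda = 0.0177

0.0177 m


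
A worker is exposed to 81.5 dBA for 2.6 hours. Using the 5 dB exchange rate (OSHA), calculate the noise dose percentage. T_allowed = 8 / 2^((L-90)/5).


Given values:
  L = 81.5 dBA, T = 2.6 hours
Formula: T_allowed = 8 / 2^((L - 90) / 5)
Compute exponent: (81.5 - 90) / 5 = -1.7
Compute 2^(-1.7) = 0.307786
T_allowed = 8 / 0.307786 = 25.992085 hours
Dose = (T / T_allowed) * 100
Dose = (2.6 / 25.992085) * 100 = 10.0

10.0 %


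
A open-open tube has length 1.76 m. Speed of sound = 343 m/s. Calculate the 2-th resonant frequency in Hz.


Given values:
  Tube type: open-open, L = 1.76 m, c = 343 m/s, n = 2
Formula: f_n = n * c / (2 * L)
Compute 2 * L = 2 * 1.76 = 3.52
f = 2 * 343 / 3.52
f = 194.89

194.89 Hz


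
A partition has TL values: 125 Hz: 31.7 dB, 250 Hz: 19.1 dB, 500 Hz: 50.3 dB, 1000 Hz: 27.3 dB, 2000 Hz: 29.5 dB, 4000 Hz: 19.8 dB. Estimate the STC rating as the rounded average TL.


Given TL values at each frequency:
  125 Hz: 31.7 dB
  250 Hz: 19.1 dB
  500 Hz: 50.3 dB
  1000 Hz: 27.3 dB
  2000 Hz: 29.5 dB
  4000 Hz: 19.8 dB
Formula: STC ~ round(average of TL values)
Sum = 31.7 + 19.1 + 50.3 + 27.3 + 29.5 + 19.8 = 177.7
Average = 177.7 / 6 = 29.62
Rounded: 30

30


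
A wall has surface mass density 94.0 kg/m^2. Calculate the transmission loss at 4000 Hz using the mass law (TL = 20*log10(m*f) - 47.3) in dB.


Given values:
  m = 94.0 kg/m^2, f = 4000 Hz
Formula: TL = 20 * log10(m * f) - 47.3
Compute m * f = 94.0 * 4000 = 376000.0
Compute log10(376000.0) = 5.575188
Compute 20 * 5.575188 = 111.5038
TL = 111.5038 - 47.3 = 64.2

64.2 dB


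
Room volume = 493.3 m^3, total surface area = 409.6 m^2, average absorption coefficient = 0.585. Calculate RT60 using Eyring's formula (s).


Given values:
  V = 493.3 m^3, S = 409.6 m^2, alpha = 0.585
Formula: RT60 = 0.161 * V / (-S * ln(1 - alpha))
Compute ln(1 - 0.585) = ln(0.415) = -0.879477
Denominator: -409.6 * -0.879477 = 360.2338
Numerator: 0.161 * 493.3 = 79.4213
RT60 = 79.4213 / 360.2338 = 0.22

0.22 s


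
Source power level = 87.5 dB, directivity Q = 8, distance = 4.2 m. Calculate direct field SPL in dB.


Given values:
  Lw = 87.5 dB, Q = 8, r = 4.2 m
Formula: SPL = Lw + 10 * log10(Q / (4 * pi * r^2))
Compute 4 * pi * r^2 = 4 * pi * 4.2^2 = 221.6708
Compute Q / denom = 8 / 221.6708 = 0.03608955
Compute 10 * log10(0.03608955) = -14.4262
SPL = 87.5 + (-14.4262) = 73.07

73.07 dB


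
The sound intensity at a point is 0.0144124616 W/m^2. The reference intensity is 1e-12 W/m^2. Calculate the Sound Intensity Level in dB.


Given values:
  I = 0.0144124616 W/m^2
  I_ref = 1e-12 W/m^2
Formula: SIL = 10 * log10(I / I_ref)
Compute ratio: I / I_ref = 14412461600
Compute log10: log10(14412461600) = 10.158738
Multiply: SIL = 10 * 10.158738 = 101.59

101.59 dB


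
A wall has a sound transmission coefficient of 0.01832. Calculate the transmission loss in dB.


Given values:
  tau = 0.01832
Formula: TL = 10 * log10(1 / tau)
Compute 1 / tau = 1 / 0.01832 = 54.5852
Compute log10(54.5852) = 1.737075
TL = 10 * 1.737075 = 17.37

17.37 dB


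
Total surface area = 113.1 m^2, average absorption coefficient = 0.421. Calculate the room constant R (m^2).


Given values:
  S = 113.1 m^2, alpha = 0.421
Formula: R = S * alpha / (1 - alpha)
Numerator: 113.1 * 0.421 = 47.6151
Denominator: 1 - 0.421 = 0.579
R = 47.6151 / 0.579 = 82.24

82.24 m^2


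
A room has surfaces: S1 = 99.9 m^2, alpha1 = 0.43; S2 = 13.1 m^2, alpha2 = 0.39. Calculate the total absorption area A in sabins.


Given surfaces:
  Surface 1: 99.9 * 0.43 = 42.957
  Surface 2: 13.1 * 0.39 = 5.109
Formula: A = sum(Si * alpha_i)
A = 42.957 + 5.109
A = 48.07

48.07 sabins


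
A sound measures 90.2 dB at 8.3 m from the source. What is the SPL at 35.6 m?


Given values:
  SPL1 = 90.2 dB, r1 = 8.3 m, r2 = 35.6 m
Formula: SPL2 = SPL1 - 20 * log10(r2 / r1)
Compute ratio: r2 / r1 = 35.6 / 8.3 = 4.2892
Compute log10: log10(4.2892) = 0.632376
Compute drop: 20 * 0.632376 = 12.6475
SPL2 = 90.2 - 12.6475 = 77.55

77.55 dB


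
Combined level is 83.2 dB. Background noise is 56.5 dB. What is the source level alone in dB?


Given values:
  L_total = 83.2 dB, L_bg = 56.5 dB
Formula: L_source = 10 * log10(10^(L_total/10) - 10^(L_bg/10))
Convert to linear:
  10^(83.2/10) = 208929613.0854
  10^(56.5/10) = 446683.5922
Difference: 208929613.0854 - 446683.5922 = 208482929.4932
L_source = 10 * log10(208482929.4932) = 83.19

83.19 dB


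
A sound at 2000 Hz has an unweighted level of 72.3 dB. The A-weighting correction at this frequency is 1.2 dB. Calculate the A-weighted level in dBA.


Given values:
  SPL = 72.3 dB
  A-weighting at 2000 Hz = 1.2 dB
Formula: L_A = SPL + A_weight
L_A = 72.3 + (1.2)
L_A = 73.5

73.5 dBA


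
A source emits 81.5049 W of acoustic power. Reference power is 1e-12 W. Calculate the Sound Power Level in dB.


Given values:
  W = 81.5049 W
  W_ref = 1e-12 W
Formula: SWL = 10 * log10(W / W_ref)
Compute ratio: W / W_ref = 81504900000000
Compute log10: log10(81504900000000) = 13.911184
Multiply: SWL = 10 * 13.911184 = 139.11

139.11 dB


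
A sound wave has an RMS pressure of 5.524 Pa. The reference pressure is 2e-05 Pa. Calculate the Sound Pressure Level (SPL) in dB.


Given values:
  p = 5.524 Pa
  p_ref = 2e-05 Pa
Formula: SPL = 20 * log10(p / p_ref)
Compute ratio: p / p_ref = 5.524 / 2e-05 = 276200
Compute log10: log10(276200) = 5.441224
Multiply: SPL = 20 * 5.441224 = 108.82

108.82 dB


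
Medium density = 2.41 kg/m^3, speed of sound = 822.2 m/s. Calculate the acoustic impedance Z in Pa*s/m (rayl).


Given values:
  rho = 2.41 kg/m^3
  c = 822.2 m/s
Formula: Z = rho * c
Z = 2.41 * 822.2
Z = 1981.5

1981.5 rayl


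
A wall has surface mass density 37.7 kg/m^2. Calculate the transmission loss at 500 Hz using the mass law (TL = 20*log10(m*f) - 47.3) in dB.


Given values:
  m = 37.7 kg/m^2, f = 500 Hz
Formula: TL = 20 * log10(m * f) - 47.3
Compute m * f = 37.7 * 500 = 18850.0
Compute log10(18850.0) = 4.275311
Compute 20 * 4.275311 = 85.5062
TL = 85.5062 - 47.3 = 38.21

38.21 dB


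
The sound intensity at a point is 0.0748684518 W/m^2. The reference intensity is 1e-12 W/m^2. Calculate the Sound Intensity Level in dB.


Given values:
  I = 0.0748684518 W/m^2
  I_ref = 1e-12 W/m^2
Formula: SIL = 10 * log10(I / I_ref)
Compute ratio: I / I_ref = 74868451800
Compute log10: log10(74868451800) = 10.874299
Multiply: SIL = 10 * 10.874299 = 108.74

108.74 dB


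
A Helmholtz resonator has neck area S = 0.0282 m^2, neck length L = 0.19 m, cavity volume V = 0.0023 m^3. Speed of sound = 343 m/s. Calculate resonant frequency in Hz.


Given values:
  S = 0.0282 m^2, L = 0.19 m, V = 0.0023 m^3, c = 343 m/s
Formula: f = (c / (2*pi)) * sqrt(S / (V * L))
Compute V * L = 0.0023 * 0.19 = 0.000437
Compute S / (V * L) = 0.0282 / 0.000437 = 64.5309
Compute sqrt(64.5309) = 8.033113
Compute c / (2*pi) = 343 / 6.283185 = 54.590148
f = 54.590148 * 8.033113 = 438.53

438.53 Hz


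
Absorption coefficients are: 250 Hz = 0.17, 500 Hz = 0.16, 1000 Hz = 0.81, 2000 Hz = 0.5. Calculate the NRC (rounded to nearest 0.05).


Given values:
  a_250 = 0.17, a_500 = 0.16
  a_1000 = 0.81, a_2000 = 0.5
Formula: NRC = (a250 + a500 + a1000 + a2000) / 4
Sum = 0.17 + 0.16 + 0.81 + 0.5 = 1.64
NRC = 1.64 / 4 = 0.41
Rounded to nearest 0.05: 0.4

0.4


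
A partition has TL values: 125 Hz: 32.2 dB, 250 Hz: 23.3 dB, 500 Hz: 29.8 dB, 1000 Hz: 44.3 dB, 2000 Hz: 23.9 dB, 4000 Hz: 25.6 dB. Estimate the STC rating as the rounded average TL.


Given TL values at each frequency:
  125 Hz: 32.2 dB
  250 Hz: 23.3 dB
  500 Hz: 29.8 dB
  1000 Hz: 44.3 dB
  2000 Hz: 23.9 dB
  4000 Hz: 25.6 dB
Formula: STC ~ round(average of TL values)
Sum = 32.2 + 23.3 + 29.8 + 44.3 + 23.9 + 25.6 = 179.1
Average = 179.1 / 6 = 29.85
Rounded: 30

30


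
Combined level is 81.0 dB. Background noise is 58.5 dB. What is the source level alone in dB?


Given values:
  L_total = 81.0 dB, L_bg = 58.5 dB
Formula: L_source = 10 * log10(10^(L_total/10) - 10^(L_bg/10))
Convert to linear:
  10^(81.0/10) = 125892541.1794
  10^(58.5/10) = 707945.7844
Difference: 125892541.1794 - 707945.7844 = 125184595.395
L_source = 10 * log10(125184595.395) = 80.98

80.98 dB


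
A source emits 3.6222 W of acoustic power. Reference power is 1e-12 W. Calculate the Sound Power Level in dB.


Given values:
  W = 3.6222 W
  W_ref = 1e-12 W
Formula: SWL = 10 * log10(W / W_ref)
Compute ratio: W / W_ref = 3622200000000
Compute log10: log10(3622200000000) = 12.558972
Multiply: SWL = 10 * 12.558972 = 125.59

125.59 dB


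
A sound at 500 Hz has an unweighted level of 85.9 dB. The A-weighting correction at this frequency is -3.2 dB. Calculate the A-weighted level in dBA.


Given values:
  SPL = 85.9 dB
  A-weighting at 500 Hz = -3.2 dB
Formula: L_A = SPL + A_weight
L_A = 85.9 + (-3.2)
L_A = 82.7

82.7 dBA


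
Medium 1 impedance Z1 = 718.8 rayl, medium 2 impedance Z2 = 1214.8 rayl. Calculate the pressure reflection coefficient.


Given values:
  Z1 = 718.8 rayl, Z2 = 1214.8 rayl
Formula: R = (Z2 - Z1) / (Z2 + Z1)
Numerator: Z2 - Z1 = 1214.8 - 718.8 = 496.0
Denominator: Z2 + Z1 = 1214.8 + 718.8 = 1933.6
R = 496.0 / 1933.6 = 0.2565

0.2565


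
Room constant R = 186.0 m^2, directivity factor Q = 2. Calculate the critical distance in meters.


Given values:
  R = 186.0 m^2, Q = 2
Formula: d_c = 0.141 * sqrt(Q * R)
Compute Q * R = 2 * 186.0 = 372.0
Compute sqrt(372.0) = 19.2873
d_c = 0.141 * 19.2873 = 2.72

2.72 m


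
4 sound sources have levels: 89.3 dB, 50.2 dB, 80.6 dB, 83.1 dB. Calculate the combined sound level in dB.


Formula: L_total = 10 * log10( sum(10^(Li/10)) )
  Source 1: 10^(89.3/10) = 851138038.2024
  Source 2: 10^(50.2/10) = 104712.8548
  Source 3: 10^(80.6/10) = 114815362.1497
  Source 4: 10^(83.1/10) = 204173794.467
Sum of linear values = 1170231907.6739
L_total = 10 * log10(1170231907.6739) = 90.68

90.68 dB


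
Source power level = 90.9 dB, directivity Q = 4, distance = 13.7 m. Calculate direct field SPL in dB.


Given values:
  Lw = 90.9 dB, Q = 4, r = 13.7 m
Formula: SPL = Lw + 10 * log10(Q / (4 * pi * r^2))
Compute 4 * pi * r^2 = 4 * pi * 13.7^2 = 2358.5821
Compute Q / denom = 4 / 2358.5821 = 0.00169593
Compute 10 * log10(0.00169593) = -27.7059
SPL = 90.9 + (-27.7059) = 63.19

63.19 dB


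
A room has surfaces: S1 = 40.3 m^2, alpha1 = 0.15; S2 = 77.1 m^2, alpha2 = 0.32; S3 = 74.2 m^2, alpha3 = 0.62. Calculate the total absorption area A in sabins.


Given surfaces:
  Surface 1: 40.3 * 0.15 = 6.045
  Surface 2: 77.1 * 0.32 = 24.672
  Surface 3: 74.2 * 0.62 = 46.004
Formula: A = sum(Si * alpha_i)
A = 6.045 + 24.672 + 46.004
A = 76.72

76.72 sabins


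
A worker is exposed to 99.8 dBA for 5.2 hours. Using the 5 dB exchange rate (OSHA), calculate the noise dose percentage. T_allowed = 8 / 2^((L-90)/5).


Given values:
  L = 99.8 dBA, T = 5.2 hours
Formula: T_allowed = 8 / 2^((L - 90) / 5)
Compute exponent: (99.8 - 90) / 5 = 1.96
Compute 2^(1.96) = 3.89062
T_allowed = 8 / 3.89062 = 2.056228 hours
Dose = (T / T_allowed) * 100
Dose = (5.2 / 2.056228) * 100 = 252.89

252.89 %


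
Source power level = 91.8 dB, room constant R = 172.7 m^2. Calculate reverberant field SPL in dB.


Given values:
  Lw = 91.8 dB, R = 172.7 m^2
Formula: SPL = Lw + 10 * log10(4 / R)
Compute 4 / R = 4 / 172.7 = 0.023162
Compute 10 * log10(0.023162) = -16.3522
SPL = 91.8 + (-16.3522) = 75.45

75.45 dB


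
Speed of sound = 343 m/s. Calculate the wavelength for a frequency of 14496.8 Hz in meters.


Given values:
  c = 343 m/s, f = 14496.8 Hz
Formula: lambda = c / f
lambda = 343 / 14496.8
lambda = 0.0237

0.0237 m


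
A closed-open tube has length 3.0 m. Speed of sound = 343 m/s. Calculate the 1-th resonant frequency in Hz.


Given values:
  Tube type: closed-open, L = 3.0 m, c = 343 m/s, n = 1
Formula: f_n = (2n - 1) * c / (4 * L)
Compute 2n - 1 = 2*1 - 1 = 1
Compute 4 * L = 4 * 3.0 = 12.0
f = 1 * 343 / 12.0
f = 28.58

28.58 Hz


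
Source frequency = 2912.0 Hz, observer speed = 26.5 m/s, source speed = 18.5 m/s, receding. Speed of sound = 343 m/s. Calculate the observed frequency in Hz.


Given values:
  f_s = 2912.0 Hz, v_o = 26.5 m/s, v_s = 18.5 m/s
  Direction: receding
Formula: f_o = f_s * (c - v_o) / (c + v_s)
Numerator: c - v_o = 343 - 26.5 = 316.5
Denominator: c + v_s = 343 + 18.5 = 361.5
f_o = 2912.0 * 316.5 / 361.5 = 2549.51

2549.51 Hz


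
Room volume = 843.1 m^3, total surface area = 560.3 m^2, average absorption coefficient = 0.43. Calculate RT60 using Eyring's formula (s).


Given values:
  V = 843.1 m^3, S = 560.3 m^2, alpha = 0.43
Formula: RT60 = 0.161 * V / (-S * ln(1 - alpha))
Compute ln(1 - 0.43) = ln(0.57) = -0.562119
Denominator: -560.3 * -0.562119 = 314.9553
Numerator: 0.161 * 843.1 = 135.7391
RT60 = 135.7391 / 314.9553 = 0.431

0.431 s


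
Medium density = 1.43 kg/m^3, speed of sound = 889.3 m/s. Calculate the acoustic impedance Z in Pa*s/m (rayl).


Given values:
  rho = 1.43 kg/m^3
  c = 889.3 m/s
Formula: Z = rho * c
Z = 1.43 * 889.3
Z = 1271.7

1271.7 rayl


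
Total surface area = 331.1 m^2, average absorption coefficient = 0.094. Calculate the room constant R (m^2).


Given values:
  S = 331.1 m^2, alpha = 0.094
Formula: R = S * alpha / (1 - alpha)
Numerator: 331.1 * 0.094 = 31.1234
Denominator: 1 - 0.094 = 0.906
R = 31.1234 / 0.906 = 34.35

34.35 m^2


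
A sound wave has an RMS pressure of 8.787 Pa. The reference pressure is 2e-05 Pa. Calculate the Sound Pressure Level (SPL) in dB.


Given values:
  p = 8.787 Pa
  p_ref = 2e-05 Pa
Formula: SPL = 20 * log10(p / p_ref)
Compute ratio: p / p_ref = 8.787 / 2e-05 = 439350
Compute log10: log10(439350) = 5.642811
Multiply: SPL = 20 * 5.642811 = 112.86

112.86 dB


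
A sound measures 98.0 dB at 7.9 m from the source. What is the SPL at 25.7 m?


Given values:
  SPL1 = 98.0 dB, r1 = 7.9 m, r2 = 25.7 m
Formula: SPL2 = SPL1 - 20 * log10(r2 / r1)
Compute ratio: r2 / r1 = 25.7 / 7.9 = 3.2532
Compute log10: log10(3.2532) = 0.512311
Compute drop: 20 * 0.512311 = 10.2462
SPL2 = 98.0 - 10.2462 = 87.75

87.75 dB


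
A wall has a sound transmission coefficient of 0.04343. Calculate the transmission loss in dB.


Given values:
  tau = 0.04343
Formula: TL = 10 * log10(1 / tau)
Compute 1 / tau = 1 / 0.04343 = 23.0256
Compute log10(23.0256) = 1.362211
TL = 10 * 1.362211 = 13.62

13.62 dB


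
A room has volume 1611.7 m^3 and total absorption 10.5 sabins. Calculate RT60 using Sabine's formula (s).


Given values:
  V = 1611.7 m^3
  A = 10.5 sabins
Formula: RT60 = 0.161 * V / A
Numerator: 0.161 * 1611.7 = 259.4837
RT60 = 259.4837 / 10.5 = 24.713

24.713 s


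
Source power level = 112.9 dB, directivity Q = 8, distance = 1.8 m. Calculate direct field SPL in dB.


Given values:
  Lw = 112.9 dB, Q = 8, r = 1.8 m
Formula: SPL = Lw + 10 * log10(Q / (4 * pi * r^2))
Compute 4 * pi * r^2 = 4 * pi * 1.8^2 = 40.715
Compute Q / denom = 8 / 40.715 = 0.19648778
Compute 10 * log10(0.19648778) = -7.0666
SPL = 112.9 + (-7.0666) = 105.83

105.83 dB


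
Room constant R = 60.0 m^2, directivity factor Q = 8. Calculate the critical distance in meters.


Given values:
  R = 60.0 m^2, Q = 8
Formula: d_c = 0.141 * sqrt(Q * R)
Compute Q * R = 8 * 60.0 = 480.0
Compute sqrt(480.0) = 21.9089
d_c = 0.141 * 21.9089 = 3.089

3.089 m


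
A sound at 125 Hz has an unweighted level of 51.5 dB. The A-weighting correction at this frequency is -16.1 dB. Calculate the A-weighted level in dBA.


Given values:
  SPL = 51.5 dB
  A-weighting at 125 Hz = -16.1 dB
Formula: L_A = SPL + A_weight
L_A = 51.5 + (-16.1)
L_A = 35.4

35.4 dBA


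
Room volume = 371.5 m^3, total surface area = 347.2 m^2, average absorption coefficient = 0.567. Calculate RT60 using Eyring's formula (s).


Given values:
  V = 371.5 m^3, S = 347.2 m^2, alpha = 0.567
Formula: RT60 = 0.161 * V / (-S * ln(1 - alpha))
Compute ln(1 - 0.567) = ln(0.433) = -0.837018
Denominator: -347.2 * -0.837018 = 290.6126
Numerator: 0.161 * 371.5 = 59.8115
RT60 = 59.8115 / 290.6126 = 0.206

0.206 s


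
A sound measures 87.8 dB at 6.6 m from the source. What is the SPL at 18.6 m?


Given values:
  SPL1 = 87.8 dB, r1 = 6.6 m, r2 = 18.6 m
Formula: SPL2 = SPL1 - 20 * log10(r2 / r1)
Compute ratio: r2 / r1 = 18.6 / 6.6 = 2.8182
Compute log10: log10(2.8182) = 0.449972
Compute drop: 20 * 0.449972 = 8.9994
SPL2 = 87.8 - 8.9994 = 78.8

78.8 dB


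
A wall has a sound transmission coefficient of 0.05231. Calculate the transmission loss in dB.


Given values:
  tau = 0.05231
Formula: TL = 10 * log10(1 / tau)
Compute 1 / tau = 1 / 0.05231 = 19.1168
Compute log10(19.1168) = 1.281415
TL = 10 * 1.281415 = 12.81

12.81 dB


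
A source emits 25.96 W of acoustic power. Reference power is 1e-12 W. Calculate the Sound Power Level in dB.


Given values:
  W = 25.96 W
  W_ref = 1e-12 W
Formula: SWL = 10 * log10(W / W_ref)
Compute ratio: W / W_ref = 25960000000000
Compute log10: log10(25960000000000) = 13.414305
Multiply: SWL = 10 * 13.414305 = 134.14

134.14 dB


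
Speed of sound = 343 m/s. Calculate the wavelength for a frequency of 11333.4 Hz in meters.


Given values:
  c = 343 m/s, f = 11333.4 Hz
Formula: lambda = c / f
lambda = 343 / 11333.4
lambda = 0.0303

0.0303 m


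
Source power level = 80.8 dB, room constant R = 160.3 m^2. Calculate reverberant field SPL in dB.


Given values:
  Lw = 80.8 dB, R = 160.3 m^2
Formula: SPL = Lw + 10 * log10(4 / R)
Compute 4 / R = 4 / 160.3 = 0.024953
Compute 10 * log10(0.024953) = -16.0288
SPL = 80.8 + (-16.0288) = 64.77

64.77 dB


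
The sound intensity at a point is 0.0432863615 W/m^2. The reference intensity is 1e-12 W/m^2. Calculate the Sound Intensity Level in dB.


Given values:
  I = 0.0432863615 W/m^2
  I_ref = 1e-12 W/m^2
Formula: SIL = 10 * log10(I / I_ref)
Compute ratio: I / I_ref = 43286361500
Compute log10: log10(43286361500) = 10.636351
Multiply: SIL = 10 * 10.636351 = 106.36

106.36 dB


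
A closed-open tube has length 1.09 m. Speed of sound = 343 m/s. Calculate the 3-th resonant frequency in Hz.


Given values:
  Tube type: closed-open, L = 1.09 m, c = 343 m/s, n = 3
Formula: f_n = (2n - 1) * c / (4 * L)
Compute 2n - 1 = 2*3 - 1 = 5
Compute 4 * L = 4 * 1.09 = 4.36
f = 5 * 343 / 4.36
f = 393.35

393.35 Hz


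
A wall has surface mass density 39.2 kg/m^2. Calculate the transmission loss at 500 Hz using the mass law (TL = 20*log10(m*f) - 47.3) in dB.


Given values:
  m = 39.2 kg/m^2, f = 500 Hz
Formula: TL = 20 * log10(m * f) - 47.3
Compute m * f = 39.2 * 500 = 19600.0
Compute log10(19600.0) = 4.292256
Compute 20 * 4.292256 = 85.8451
TL = 85.8451 - 47.3 = 38.55

38.55 dB


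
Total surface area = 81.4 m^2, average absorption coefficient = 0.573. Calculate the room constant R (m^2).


Given values:
  S = 81.4 m^2, alpha = 0.573
Formula: R = S * alpha / (1 - alpha)
Numerator: 81.4 * 0.573 = 46.6422
Denominator: 1 - 0.573 = 0.427
R = 46.6422 / 0.427 = 109.23

109.23 m^2


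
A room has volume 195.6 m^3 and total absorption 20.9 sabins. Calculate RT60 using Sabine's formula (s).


Given values:
  V = 195.6 m^3
  A = 20.9 sabins
Formula: RT60 = 0.161 * V / A
Numerator: 0.161 * 195.6 = 31.4916
RT60 = 31.4916 / 20.9 = 1.507

1.507 s


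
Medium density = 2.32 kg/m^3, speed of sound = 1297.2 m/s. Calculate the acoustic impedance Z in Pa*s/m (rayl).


Given values:
  rho = 2.32 kg/m^3
  c = 1297.2 m/s
Formula: Z = rho * c
Z = 2.32 * 1297.2
Z = 3009.5

3009.5 rayl


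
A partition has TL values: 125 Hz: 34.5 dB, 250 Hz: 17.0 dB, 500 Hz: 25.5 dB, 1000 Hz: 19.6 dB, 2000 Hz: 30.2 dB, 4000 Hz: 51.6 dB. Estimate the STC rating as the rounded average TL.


Given TL values at each frequency:
  125 Hz: 34.5 dB
  250 Hz: 17.0 dB
  500 Hz: 25.5 dB
  1000 Hz: 19.6 dB
  2000 Hz: 30.2 dB
  4000 Hz: 51.6 dB
Formula: STC ~ round(average of TL values)
Sum = 34.5 + 17.0 + 25.5 + 19.6 + 30.2 + 51.6 = 178.4
Average = 178.4 / 6 = 29.73
Rounded: 30

30


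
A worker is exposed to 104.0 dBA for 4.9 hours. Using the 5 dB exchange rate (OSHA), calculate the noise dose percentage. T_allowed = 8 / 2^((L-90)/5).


Given values:
  L = 104.0 dBA, T = 4.9 hours
Formula: T_allowed = 8 / 2^((L - 90) / 5)
Compute exponent: (104.0 - 90) / 5 = 2.8
Compute 2^(2.8) = 6.964405
T_allowed = 8 / 6.964405 = 1.148698 hours
Dose = (T / T_allowed) * 100
Dose = (4.9 / 1.148698) * 100 = 426.57

426.57 %


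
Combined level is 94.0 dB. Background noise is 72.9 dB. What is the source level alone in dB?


Given values:
  L_total = 94.0 dB, L_bg = 72.9 dB
Formula: L_source = 10 * log10(10^(L_total/10) - 10^(L_bg/10))
Convert to linear:
  10^(94.0/10) = 2511886431.5096
  10^(72.9/10) = 19498445.9976
Difference: 2511886431.5096 - 19498445.9976 = 2492387985.512
L_source = 10 * log10(2492387985.512) = 93.97

93.97 dB


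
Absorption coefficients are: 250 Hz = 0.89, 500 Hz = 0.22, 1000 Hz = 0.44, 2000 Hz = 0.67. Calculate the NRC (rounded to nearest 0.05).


Given values:
  a_250 = 0.89, a_500 = 0.22
  a_1000 = 0.44, a_2000 = 0.67
Formula: NRC = (a250 + a500 + a1000 + a2000) / 4
Sum = 0.89 + 0.22 + 0.44 + 0.67 = 2.22
NRC = 2.22 / 4 = 0.555
Rounded to nearest 0.05: 0.55

0.55


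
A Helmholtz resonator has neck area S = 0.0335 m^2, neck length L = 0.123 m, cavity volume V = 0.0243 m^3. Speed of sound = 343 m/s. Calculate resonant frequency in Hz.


Given values:
  S = 0.0335 m^2, L = 0.123 m, V = 0.0243 m^3, c = 343 m/s
Formula: f = (c / (2*pi)) * sqrt(S / (V * L))
Compute V * L = 0.0243 * 0.123 = 0.0029889
Compute S / (V * L) = 0.0335 / 0.0029889 = 11.2081
Compute sqrt(11.2081) = 3.34785
Compute c / (2*pi) = 343 / 6.283185 = 54.590148
f = 54.590148 * 3.34785 = 182.76

182.76 Hz


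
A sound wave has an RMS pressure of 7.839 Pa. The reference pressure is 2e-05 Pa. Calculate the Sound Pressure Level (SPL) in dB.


Given values:
  p = 7.839 Pa
  p_ref = 2e-05 Pa
Formula: SPL = 20 * log10(p / p_ref)
Compute ratio: p / p_ref = 7.839 / 2e-05 = 391950
Compute log10: log10(391950) = 5.593231
Multiply: SPL = 20 * 5.593231 = 111.86

111.86 dB


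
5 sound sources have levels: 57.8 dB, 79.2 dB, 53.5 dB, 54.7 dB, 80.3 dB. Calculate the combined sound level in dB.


Formula: L_total = 10 * log10( sum(10^(Li/10)) )
  Source 1: 10^(57.8/10) = 602559.5861
  Source 2: 10^(79.2/10) = 83176377.1103
  Source 3: 10^(53.5/10) = 223872.1139
  Source 4: 10^(54.7/10) = 295120.9227
  Source 5: 10^(80.3/10) = 107151930.5238
Sum of linear values = 191449860.2568
L_total = 10 * log10(191449860.2568) = 82.82

82.82 dB


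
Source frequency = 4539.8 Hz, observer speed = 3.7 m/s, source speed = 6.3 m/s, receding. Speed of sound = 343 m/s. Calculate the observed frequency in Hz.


Given values:
  f_s = 4539.8 Hz, v_o = 3.7 m/s, v_s = 6.3 m/s
  Direction: receding
Formula: f_o = f_s * (c - v_o) / (c + v_s)
Numerator: c - v_o = 343 - 3.7 = 339.3
Denominator: c + v_s = 343 + 6.3 = 349.3
f_o = 4539.8 * 339.3 / 349.3 = 4409.83

4409.83 Hz


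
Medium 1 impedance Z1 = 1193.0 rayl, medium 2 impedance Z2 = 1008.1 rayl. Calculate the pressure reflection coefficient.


Given values:
  Z1 = 1193.0 rayl, Z2 = 1008.1 rayl
Formula: R = (Z2 - Z1) / (Z2 + Z1)
Numerator: Z2 - Z1 = 1008.1 - 1193.0 = -184.9
Denominator: Z2 + Z1 = 1008.1 + 1193.0 = 2201.1
R = -184.9 / 2201.1 = -0.084

-0.084


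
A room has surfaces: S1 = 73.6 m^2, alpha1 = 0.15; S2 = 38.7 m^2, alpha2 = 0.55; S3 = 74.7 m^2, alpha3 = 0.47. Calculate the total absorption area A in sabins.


Given surfaces:
  Surface 1: 73.6 * 0.15 = 11.04
  Surface 2: 38.7 * 0.55 = 21.285
  Surface 3: 74.7 * 0.47 = 35.109
Formula: A = sum(Si * alpha_i)
A = 11.04 + 21.285 + 35.109
A = 67.43

67.43 sabins


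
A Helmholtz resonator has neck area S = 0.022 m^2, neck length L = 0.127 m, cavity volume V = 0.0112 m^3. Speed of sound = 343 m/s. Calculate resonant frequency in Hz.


Given values:
  S = 0.022 m^2, L = 0.127 m, V = 0.0112 m^3, c = 343 m/s
Formula: f = (c / (2*pi)) * sqrt(S / (V * L))
Compute V * L = 0.0112 * 0.127 = 0.0014224
Compute S / (V * L) = 0.022 / 0.0014224 = 15.4668
Compute sqrt(15.4668) = 3.932785
Compute c / (2*pi) = 343 / 6.283185 = 54.590148
f = 54.590148 * 3.932785 = 214.69

214.69 Hz


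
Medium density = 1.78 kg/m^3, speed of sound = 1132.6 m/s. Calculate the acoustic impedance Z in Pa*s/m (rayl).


Given values:
  rho = 1.78 kg/m^3
  c = 1132.6 m/s
Formula: Z = rho * c
Z = 1.78 * 1132.6
Z = 2016.03

2016.03 rayl


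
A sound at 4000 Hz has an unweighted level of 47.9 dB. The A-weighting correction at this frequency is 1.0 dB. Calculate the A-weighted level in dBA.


Given values:
  SPL = 47.9 dB
  A-weighting at 4000 Hz = 1.0 dB
Formula: L_A = SPL + A_weight
L_A = 47.9 + (1.0)
L_A = 48.9

48.9 dBA


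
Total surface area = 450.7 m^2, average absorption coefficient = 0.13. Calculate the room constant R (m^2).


Given values:
  S = 450.7 m^2, alpha = 0.13
Formula: R = S * alpha / (1 - alpha)
Numerator: 450.7 * 0.13 = 58.591
Denominator: 1 - 0.13 = 0.87
R = 58.591 / 0.87 = 67.35

67.35 m^2


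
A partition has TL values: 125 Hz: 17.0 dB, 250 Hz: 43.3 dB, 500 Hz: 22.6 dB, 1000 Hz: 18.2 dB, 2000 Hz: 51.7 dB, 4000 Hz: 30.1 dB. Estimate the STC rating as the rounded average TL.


Given TL values at each frequency:
  125 Hz: 17.0 dB
  250 Hz: 43.3 dB
  500 Hz: 22.6 dB
  1000 Hz: 18.2 dB
  2000 Hz: 51.7 dB
  4000 Hz: 30.1 dB
Formula: STC ~ round(average of TL values)
Sum = 17.0 + 43.3 + 22.6 + 18.2 + 51.7 + 30.1 = 182.9
Average = 182.9 / 6 = 30.48
Rounded: 30

30


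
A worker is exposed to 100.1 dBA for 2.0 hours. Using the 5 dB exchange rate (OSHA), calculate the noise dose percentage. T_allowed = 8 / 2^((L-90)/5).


Given values:
  L = 100.1 dBA, T = 2.0 hours
Formula: T_allowed = 8 / 2^((L - 90) / 5)
Compute exponent: (100.1 - 90) / 5 = 2.02
Compute 2^(2.02) = 4.055838
T_allowed = 8 / 4.055838 = 1.972465 hours
Dose = (T / T_allowed) * 100
Dose = (2.0 / 1.972465) * 100 = 101.4

101.4 %


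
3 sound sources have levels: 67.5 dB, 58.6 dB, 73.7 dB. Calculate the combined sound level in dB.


Formula: L_total = 10 * log10( sum(10^(Li/10)) )
  Source 1: 10^(67.5/10) = 5623413.2519
  Source 2: 10^(58.6/10) = 724435.9601
  Source 3: 10^(73.7/10) = 23442288.1532
Sum of linear values = 29790137.3652
L_total = 10 * log10(29790137.3652) = 74.74

74.74 dB


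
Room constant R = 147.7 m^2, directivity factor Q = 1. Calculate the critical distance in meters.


Given values:
  R = 147.7 m^2, Q = 1
Formula: d_c = 0.141 * sqrt(Q * R)
Compute Q * R = 1 * 147.7 = 147.7
Compute sqrt(147.7) = 12.1532
d_c = 0.141 * 12.1532 = 1.714

1.714 m


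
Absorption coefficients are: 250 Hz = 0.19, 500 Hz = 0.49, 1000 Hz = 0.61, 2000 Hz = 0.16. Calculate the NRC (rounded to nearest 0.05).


Given values:
  a_250 = 0.19, a_500 = 0.49
  a_1000 = 0.61, a_2000 = 0.16
Formula: NRC = (a250 + a500 + a1000 + a2000) / 4
Sum = 0.19 + 0.49 + 0.61 + 0.16 = 1.45
NRC = 1.45 / 4 = 0.3625
Rounded to nearest 0.05: 0.35

0.35


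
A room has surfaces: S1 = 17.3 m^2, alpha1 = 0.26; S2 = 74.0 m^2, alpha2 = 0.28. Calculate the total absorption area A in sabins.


Given surfaces:
  Surface 1: 17.3 * 0.26 = 4.498
  Surface 2: 74.0 * 0.28 = 20.72
Formula: A = sum(Si * alpha_i)
A = 4.498 + 20.72
A = 25.22

25.22 sabins


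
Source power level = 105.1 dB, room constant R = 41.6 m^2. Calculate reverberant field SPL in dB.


Given values:
  Lw = 105.1 dB, R = 41.6 m^2
Formula: SPL = Lw + 10 * log10(4 / R)
Compute 4 / R = 4 / 41.6 = 0.096154
Compute 10 * log10(0.096154) = -10.1703
SPL = 105.1 + (-10.1703) = 94.93

94.93 dB


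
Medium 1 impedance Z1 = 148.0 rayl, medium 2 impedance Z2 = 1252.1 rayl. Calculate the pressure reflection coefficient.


Given values:
  Z1 = 148.0 rayl, Z2 = 1252.1 rayl
Formula: R = (Z2 - Z1) / (Z2 + Z1)
Numerator: Z2 - Z1 = 1252.1 - 148.0 = 1104.1
Denominator: Z2 + Z1 = 1252.1 + 148.0 = 1400.1
R = 1104.1 / 1400.1 = 0.7886

0.7886


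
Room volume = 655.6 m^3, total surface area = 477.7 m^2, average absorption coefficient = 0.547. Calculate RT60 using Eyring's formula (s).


Given values:
  V = 655.6 m^3, S = 477.7 m^2, alpha = 0.547
Formula: RT60 = 0.161 * V / (-S * ln(1 - alpha))
Compute ln(1 - 0.547) = ln(0.453) = -0.791863
Denominator: -477.7 * -0.791863 = 378.273
Numerator: 0.161 * 655.6 = 105.5516
RT60 = 105.5516 / 378.273 = 0.279

0.279 s


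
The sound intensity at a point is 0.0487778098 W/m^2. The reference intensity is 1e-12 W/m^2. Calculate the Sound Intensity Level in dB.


Given values:
  I = 0.0487778098 W/m^2
  I_ref = 1e-12 W/m^2
Formula: SIL = 10 * log10(I / I_ref)
Compute ratio: I / I_ref = 48777809800
Compute log10: log10(48777809800) = 10.688222
Multiply: SIL = 10 * 10.688222 = 106.88

106.88 dB
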